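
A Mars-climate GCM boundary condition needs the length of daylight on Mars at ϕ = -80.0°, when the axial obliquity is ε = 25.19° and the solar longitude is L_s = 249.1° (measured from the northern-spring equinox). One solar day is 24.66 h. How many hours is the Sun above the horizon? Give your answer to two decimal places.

24.66 h

Solar declination: sin δ = sin ε · sin L_s = sin 25.19° × sin 249.1° = -0.39762, so δ = -23.429°.
Sunrise equation: cos h₀ = −tan ϕ · tan δ = -2.4576 ≤ −1, so the Sun never sets (polar day) and h₀ = π.
Daylight = 2h₀/(2π) × 24.66 h = (3.1416/π) × 24.66 = 24.66 h.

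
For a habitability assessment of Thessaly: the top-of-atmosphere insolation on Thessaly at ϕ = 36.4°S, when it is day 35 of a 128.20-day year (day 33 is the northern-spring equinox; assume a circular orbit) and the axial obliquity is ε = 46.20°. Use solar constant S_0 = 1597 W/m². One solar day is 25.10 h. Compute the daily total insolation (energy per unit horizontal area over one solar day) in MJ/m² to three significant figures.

33.9 MJ/m²

Solar longitude: L_s = 360° × (35 − 33)/128.20 = 5.616°.
sin δ = sin 46.20° × sin 5.616° = 0.07063, so δ = +4.050°.
cos h₀ = −tan(-36.4°) tan(+4.050°) = 0.0522, h₀ = 1.5186 rad.
Bracket: h₀ sin ϕ sin δ + cos ϕ cos δ sin h₀ = 1.5186×-0.59342×0.07063 + 0.80489×0.99750×0.99864 = -0.063649 + 0.801786 = 0.738137.
Q̄ = (S_0/π) × [bracket] = (1597/π) × 0.738137 = 375.23 W/m².
Daily total = Q̄ × 25.10 h × 3600 s/h = 375.23 × 25.10 × 3600 / 10⁶ = 33.91 MJ/m².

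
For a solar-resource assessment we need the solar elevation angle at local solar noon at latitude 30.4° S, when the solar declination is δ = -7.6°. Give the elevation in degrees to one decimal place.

67.2°

At local noon the hour angle is zero, so the zenith angle equals |φ − δ| = |-30.4° − (-7.600°)| = 22.800°.
Elevation = 90° − 22.800° = 67.2°.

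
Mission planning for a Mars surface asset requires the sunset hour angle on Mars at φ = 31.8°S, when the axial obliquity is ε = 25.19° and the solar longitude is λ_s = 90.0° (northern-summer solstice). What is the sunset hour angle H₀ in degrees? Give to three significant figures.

H₀ = 73.0°

Solar declination: sin δ = sin ε · sin λ_s = sin 25.19° × sin 90.0° = 0.42562, so δ = +25.190°.
cos H₀ = −tan φ · tan δ = −tan(-31.8°) × tan(+25.190°) = 0.2916, so H₀ = 1.2749 rad = 73.04°.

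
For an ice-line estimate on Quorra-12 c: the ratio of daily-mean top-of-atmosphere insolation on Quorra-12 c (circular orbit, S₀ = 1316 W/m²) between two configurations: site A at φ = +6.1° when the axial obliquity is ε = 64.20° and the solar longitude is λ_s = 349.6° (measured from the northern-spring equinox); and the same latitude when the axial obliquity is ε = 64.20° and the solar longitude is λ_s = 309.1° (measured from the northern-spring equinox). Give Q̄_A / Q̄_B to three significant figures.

— Configuration A (φ=+6.1°):
Solar declination: sin δ = sin ε · sin λ_s = sin 64.20° × sin 349.6° = -0.16252, so δ = -9.353°.
cos H₀ = −tan(+6.1°) tan(-9.353°) = 0.0176, H₀ = 1.5532 rad.
Bracket: H₀ sin φ sin δ + cos φ cos δ sin H₀ = 1.5532×0.10626×-0.16252 + 0.99434×0.98670×0.99985 = -0.026823 + 0.980968 = 0.954145.
Q̄ = (S₀/π) × [bracket] = (1316/π) × 0.954145 = 399.69 W/m².
— Configuration B (φ=+6.1°):
Solar declination: sin δ = sin ε · sin λ_s = sin 64.20° × sin 309.1° = -0.69869, so δ = -44.322°.
cos H₀ = −tan(+6.1°) tan(-44.322°) = 0.1044, H₀ = 1.4662 rad.
Bracket: H₀ sin φ sin δ + cos φ cos δ sin H₀ = 1.4662×0.10626×-0.69869 + 0.99434×0.71543×0.99454 = -0.108855 + 0.707497 = 0.598642.
Q̄ = (S₀/π) × [bracket] = (1316/π) × 0.598642 = 250.77 W/m².
Ratio Q̄_A / Q̄_B = 399.69 / 250.77 = 1.594.

Q̄_A / Q̄_B ≈ 1.59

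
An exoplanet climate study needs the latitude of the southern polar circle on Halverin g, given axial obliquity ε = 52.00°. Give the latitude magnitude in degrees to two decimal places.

38.00°

The polar circle is the lowest latitude that experiences at least one full rotation of continuous darkness at the northern-summer solstice; it lies at |ϕ| = 90° − ε = 90° − 52.00° = 38.00°.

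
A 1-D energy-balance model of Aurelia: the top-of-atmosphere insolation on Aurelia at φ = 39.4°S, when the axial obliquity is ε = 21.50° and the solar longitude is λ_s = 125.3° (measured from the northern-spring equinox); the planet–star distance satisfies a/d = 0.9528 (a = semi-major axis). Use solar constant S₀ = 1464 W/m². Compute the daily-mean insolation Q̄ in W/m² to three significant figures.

Q̄ ≈ 196 W/m²

Solar declination: sin δ = sin ε · sin λ_s = sin 21.50° × sin 125.3° = 0.29912, so δ = +17.404°.
cos H₀ = −tan(-39.4°) tan(+17.404°) = 0.2575, H₀ = 1.3104 rad.
Bracket: H₀ sin φ sin δ + cos φ cos δ sin H₀ = 1.3104×-0.63473×0.29912 + 0.77273×0.95422×0.96628 = -0.248793 + 0.712491 = 0.463698.
Inverse-square distance factor (a/d)² = 0.9528² = 0.907828.
Q̄ = (S₀/π) × 0.907828 × [bracket] = (1464/π) × 0.907828 × 0.463698 = 196.2 W/m².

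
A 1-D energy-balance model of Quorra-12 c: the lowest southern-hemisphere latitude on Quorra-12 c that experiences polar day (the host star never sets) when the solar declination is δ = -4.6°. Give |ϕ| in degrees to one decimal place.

Polar day requires cos h₀ = −tan ϕ tan δ ≤ −1, i.e. tan ϕ tan δ ≥ 1.
The boundary is |tan ϕ| · |tan δ| = 1, so |ϕ| = 90° − |δ| = 90° − 4.6° = 85.4° in the southern hemisphere.

|ϕ| = 85.4°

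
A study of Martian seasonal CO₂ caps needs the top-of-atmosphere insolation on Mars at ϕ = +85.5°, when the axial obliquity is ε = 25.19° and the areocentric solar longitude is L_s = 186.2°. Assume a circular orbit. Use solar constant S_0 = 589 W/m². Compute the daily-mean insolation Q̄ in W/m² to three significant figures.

sin δ = sin 25.19° × sin 186.2° = -0.04597, so δ = -2.635°.
cos h₀ = −tan(+85.5°) tan(-2.635°) = 0.5847, h₀ = 0.9463 rad.
Bracket: h₀ sin ϕ sin δ + cos ϕ cos δ sin h₀ = 0.9463×0.99692×-0.04597 + 0.07846×0.99894×0.81126 = -0.043367 + 0.063584 = 0.020217.
Q̄ = (S_0/π) × [bracket] = (589/π) × 0.020217 = 3.790 W/m².

Q̄ ≈ 3.79 W/m²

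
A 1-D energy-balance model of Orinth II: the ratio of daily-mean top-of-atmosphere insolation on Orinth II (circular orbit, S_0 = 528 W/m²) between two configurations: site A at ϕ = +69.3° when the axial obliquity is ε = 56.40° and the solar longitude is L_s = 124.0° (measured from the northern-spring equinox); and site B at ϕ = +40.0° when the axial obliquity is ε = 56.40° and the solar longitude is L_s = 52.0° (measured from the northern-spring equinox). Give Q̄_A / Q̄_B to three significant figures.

Q̄_A / Q̄_B ≈ 1.45

— Configuration A (ϕ=+69.3°):
Solar declination: sin δ = sin ε · sin L_s = sin 56.40° × sin 124.0° = 0.69052, so δ = +43.672°.
cos h₀ = −tan(+69.3°) tan(+43.672°) = -2.5265 ≤ −1 ⇒ polar day, h₀ = π.
Bracket: h₀ sin ϕ sin δ + cos ϕ cos δ sin h₀ = 3.1416×0.93544×0.69052 + 0.35347×0.72331×0.00000 = 2.029285 + 0.000000 = 2.029285.
Q̄ = (S_0/π) × [bracket] = (528/π) × 2.029285 = 341.06 W/m².
— Configuration B (ϕ=+40.0°):
Solar declination: sin δ = sin ε · sin L_s = sin 56.40° × sin 52.0° = 0.65635, so δ = +41.022°.
cos h₀ = −tan(+40.0°) tan(+41.022°) = -0.7300, h₀ = 2.3891 rad.
Bracket: h₀ sin ϕ sin δ + cos ϕ cos δ sin h₀ = 2.3891×0.64279×0.65635 + 0.76604×0.75446×0.68346 = 1.007950 + 0.395003 = 1.402953.
Q̄ = (S_0/π) × [bracket] = (528/π) × 1.402953 = 235.79 W/m².
Ratio Q̄_A / Q̄_B = 341.06 / 235.79 = 1.446.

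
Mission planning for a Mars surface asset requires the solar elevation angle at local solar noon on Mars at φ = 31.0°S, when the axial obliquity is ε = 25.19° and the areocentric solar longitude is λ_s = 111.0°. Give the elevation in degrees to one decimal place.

35.6°

sin δ = sin 25.19° × sin 111.0° = 0.39735, so δ = +23.413°.
At local noon the hour angle is zero, so the zenith angle equals |φ − δ| = |-31.0° − (+23.413°)| = 54.413°.
Elevation = 90° − 54.413° = 35.6°.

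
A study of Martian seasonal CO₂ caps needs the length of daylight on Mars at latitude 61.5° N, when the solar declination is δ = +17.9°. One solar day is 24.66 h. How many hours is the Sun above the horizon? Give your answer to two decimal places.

17.33 h

cos H₀ = −tan φ · tan δ = −tan(+61.5°) × tan(+17.900°) = -0.5949, so H₀ = 2.2079 rad = 126.50°.
Daylight = 2H₀/(2π) × 24.66 h = (2.2079/π) × 24.66 = 17.33 h.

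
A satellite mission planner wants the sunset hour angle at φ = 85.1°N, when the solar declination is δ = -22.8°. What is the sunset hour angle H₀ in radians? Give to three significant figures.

H₀ = 0.00 rad

cos H₀ = −tan φ · tan δ = 4.9033 ≥ 1, so the Sun never rises (polar night) and H₀ = 0.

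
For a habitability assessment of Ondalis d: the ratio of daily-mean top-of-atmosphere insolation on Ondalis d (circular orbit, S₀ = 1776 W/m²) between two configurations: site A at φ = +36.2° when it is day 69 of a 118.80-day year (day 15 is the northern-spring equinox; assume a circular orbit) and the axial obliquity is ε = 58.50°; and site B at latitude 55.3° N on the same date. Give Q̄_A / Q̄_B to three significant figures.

Q̄_A / Q̄_B ≈ 1.13

— Configuration A (φ=+36.2°):
Solar longitude: λ_s = 360° × (69 − 15)/118.80 = 163.636°.
sin δ = sin 58.50° × sin 163.636° = 0.24022, so δ = +13.899°.
cos H₀ = −tan(+36.2°) tan(+13.899°) = -0.1811, H₀ = 1.7529 rad.
Bracket: H₀ sin φ sin δ + cos φ cos δ sin H₀ = 1.7529×0.59061×0.24022 + 0.80696×0.97072×0.98346 = 0.248695 + 0.770376 = 1.019071.
Q̄ = (S₀/π) × [bracket] = (1776/π) × 1.019071 = 576.10 W/m².
— Configuration B (φ=+55.3°):
cos H₀ = −tan(+55.3°) tan(+13.899°) = -0.3574, H₀ = 1.9363 rad.
Bracket: H₀ sin φ sin δ + cos φ cos δ sin H₀ = 1.9363×0.82214×0.24022 + 0.56928×0.97072×0.93396 = 0.382409 + 0.516117 = 0.898526.
Q̄ = (S₀/π) × [bracket] = (1776/π) × 0.898526 = 507.95 W/m².
Ratio Q̄_A / Q̄_B = 576.10 / 507.95 = 1.134.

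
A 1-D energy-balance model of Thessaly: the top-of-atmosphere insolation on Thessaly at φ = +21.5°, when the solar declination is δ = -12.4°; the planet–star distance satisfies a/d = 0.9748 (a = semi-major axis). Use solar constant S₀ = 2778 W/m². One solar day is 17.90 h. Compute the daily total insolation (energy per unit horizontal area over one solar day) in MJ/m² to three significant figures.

cos H₀ = −tan(+21.5°) tan(-12.400°) = 0.0866, H₀ = 1.4841 rad.
Bracket: H₀ sin φ sin δ + cos φ cos δ sin H₀ = 1.4841×0.36650×-0.21474 + 0.93042×0.97667×0.99624 = -0.116802 + 0.905297 = 0.788495.
Inverse-square distance factor (a/d)² = 0.9748² = 0.950235.
Q̄ = (S₀/π) × 0.950235 × [bracket] = (2778/π) × 0.950235 × 0.788495 = 662.54 W/m².
Daily total = Q̄ × 17.90 h × 3600 s/h = 662.54 × 17.90 × 3600 / 10⁶ = 42.69 MJ/m².

42.7 MJ/m²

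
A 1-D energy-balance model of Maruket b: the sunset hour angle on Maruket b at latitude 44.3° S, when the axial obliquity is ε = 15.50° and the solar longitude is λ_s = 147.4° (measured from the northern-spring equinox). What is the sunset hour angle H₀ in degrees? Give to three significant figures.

H₀ = 81.8°

Solar declination: sin δ = sin ε · sin λ_s = sin 15.50° × sin 147.4° = 0.14398, so δ = +8.278°.
cos H₀ = −tan φ · tan δ = −tan(-44.3°) × tan(+8.278°) = 0.1420, so H₀ = 1.4283 rad = 81.84°.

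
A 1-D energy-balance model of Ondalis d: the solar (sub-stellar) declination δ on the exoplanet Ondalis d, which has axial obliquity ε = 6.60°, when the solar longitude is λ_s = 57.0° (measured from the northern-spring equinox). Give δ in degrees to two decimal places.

δ = +5.53°

sin δ = sin ε · sin λ_s = sin 6.60° × sin 57.0° = 0.096394.
δ = arcsin(0.096394) = +5.53°.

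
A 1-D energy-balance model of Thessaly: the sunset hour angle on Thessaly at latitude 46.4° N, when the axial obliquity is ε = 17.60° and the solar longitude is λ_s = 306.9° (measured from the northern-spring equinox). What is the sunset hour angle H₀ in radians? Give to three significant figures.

H₀ = 1.31 rad

Solar declination: sin δ = sin ε · sin λ_s = sin 17.60° × sin 306.9° = -0.24180, so δ = -13.993°.
cos H₀ = −tan φ · tan δ = −tan(+46.4°) × tan(-13.993°) = 0.2617, so H₀ = 1.3060 rad = 74.83°.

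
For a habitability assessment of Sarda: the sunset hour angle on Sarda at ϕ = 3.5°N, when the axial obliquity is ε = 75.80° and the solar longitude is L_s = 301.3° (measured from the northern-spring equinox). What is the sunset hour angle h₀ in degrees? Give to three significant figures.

h₀ = 84.8°

Solar declination: sin δ = sin ε · sin L_s = sin 75.80° × sin 301.3° = -0.82835, so δ = -55.930°.
cos h₀ = −tan ϕ · tan δ = −tan(+3.5°) × tan(-55.930°) = 0.0904, so h₀ = 1.4802 rad = 84.81°.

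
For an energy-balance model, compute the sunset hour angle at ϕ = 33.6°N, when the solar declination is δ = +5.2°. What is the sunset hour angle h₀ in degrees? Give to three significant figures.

h₀ = 93.5°

cos h₀ = −tan ϕ · tan δ = −tan(+33.6°) × tan(+5.200°) = -0.0605, so h₀ = 1.6313 rad = 93.47°.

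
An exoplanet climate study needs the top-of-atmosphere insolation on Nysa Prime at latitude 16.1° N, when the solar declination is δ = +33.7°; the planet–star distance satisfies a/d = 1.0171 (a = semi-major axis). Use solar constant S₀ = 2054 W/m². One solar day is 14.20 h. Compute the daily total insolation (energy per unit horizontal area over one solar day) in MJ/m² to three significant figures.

cos H₀ = −tan(+16.1°) tan(+33.700°) = -0.1925, H₀ = 1.7645 rad.
Bracket: H₀ sin φ sin δ + cos φ cos δ sin H₀ = 1.7645×0.27731×0.55484 + 0.96078×0.83195×0.98130 = 0.271491 + 0.784374 = 1.055865.
Inverse-square distance factor (a/d)² = 1.0171² = 1.034492.
Q̄ = (S₀/π) × 1.034492 × [bracket] = (2054/π) × 1.034492 × 1.055865 = 714.14 W/m².
Daily total = Q̄ × 14.20 h × 3600 s/h = 714.14 × 14.20 × 3600 / 10⁶ = 36.51 MJ/m².

36.5 MJ/m²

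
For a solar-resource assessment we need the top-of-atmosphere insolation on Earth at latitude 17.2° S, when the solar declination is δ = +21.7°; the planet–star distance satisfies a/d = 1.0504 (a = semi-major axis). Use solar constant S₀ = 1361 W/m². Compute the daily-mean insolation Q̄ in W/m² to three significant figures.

Q̄ ≈ 345 W/m²

cos H₀ = −tan(-17.2°) tan(+21.700°) = 0.1232, H₀ = 1.4473 rad.
Bracket: H₀ sin φ sin δ + cos φ cos δ sin H₀ = 1.4473×-0.29571×0.36975 + 0.95528×0.92913×0.99238 = -0.158246 + 0.880816 = 0.722570.
Inverse-square distance factor (a/d)² = 1.0504² = 1.103340.
Q̄ = (S₀/π) × 1.103340 × [bracket] = (1361/π) × 1.103340 × 0.722570 = 345.4 W/m².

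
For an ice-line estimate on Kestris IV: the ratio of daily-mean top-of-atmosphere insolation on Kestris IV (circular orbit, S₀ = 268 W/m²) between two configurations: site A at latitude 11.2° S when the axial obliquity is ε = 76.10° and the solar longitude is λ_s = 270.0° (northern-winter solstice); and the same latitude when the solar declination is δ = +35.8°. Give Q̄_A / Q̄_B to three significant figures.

— Configuration A (φ=-11.2°):
Solar declination: sin δ = sin ε · sin λ_s = sin 76.10° × sin 270.0° = -0.97072, so δ = -76.100°.
cos H₀ = −tan(-11.2°) tan(-76.100°) = -0.8001, H₀ = 2.4983 rad.
Bracket: H₀ sin φ sin δ + cos φ cos δ sin H₀ = 2.4983×-0.19423×-0.97072 + 0.98096×0.24023×0.59986 = 0.471037 + 0.141361 = 0.612398.
Q̄ = (S₀/π) × [bracket] = (268/π) × 0.612398 = 52.242 W/m².
— Configuration B (φ=-11.2°):
cos H₀ = −tan(-11.2°) tan(+35.800°) = 0.1428, H₀ = 1.4275 rad.
Bracket: H₀ sin φ sin δ + cos φ cos δ sin H₀ = 1.4275×-0.19423×0.58496 + 0.98096×0.81106×0.98975 = -0.162188 + 0.787462 = 0.625274.
Q̄ = (S₀/π) × [bracket] = (268/π) × 0.625274 = 53.340 W/m².
Ratio Q̄_A / Q̄_B = 52.242 / 53.340 = 0.9794.

Q̄_A / Q̄_B ≈ 0.979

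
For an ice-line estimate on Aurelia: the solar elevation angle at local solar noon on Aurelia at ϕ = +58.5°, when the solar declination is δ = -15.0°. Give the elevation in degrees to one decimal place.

16.5°

At local noon the hour angle is zero, so the zenith angle equals |ϕ − δ| = |+58.5° − (-15.000°)| = 73.500°.
Elevation = 90° − 73.500° = 16.5°.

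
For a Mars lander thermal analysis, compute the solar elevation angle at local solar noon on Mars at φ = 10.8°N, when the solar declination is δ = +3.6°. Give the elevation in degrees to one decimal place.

At local noon the hour angle is zero, so the zenith angle equals |φ − δ| = |+10.8° − (+3.600°)| = 7.200°.
Elevation = 90° − 7.200° = 82.8°.

82.8°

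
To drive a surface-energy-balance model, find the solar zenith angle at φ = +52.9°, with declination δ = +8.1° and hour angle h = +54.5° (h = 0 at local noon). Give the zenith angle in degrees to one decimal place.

θ_z = 62.7°

cos θ_z = sin φ sin δ + cos φ cos δ cos h = 0.112381 + 0.346790 = 0.459171.
θ_z = arccos(0.459171) = 62.7°.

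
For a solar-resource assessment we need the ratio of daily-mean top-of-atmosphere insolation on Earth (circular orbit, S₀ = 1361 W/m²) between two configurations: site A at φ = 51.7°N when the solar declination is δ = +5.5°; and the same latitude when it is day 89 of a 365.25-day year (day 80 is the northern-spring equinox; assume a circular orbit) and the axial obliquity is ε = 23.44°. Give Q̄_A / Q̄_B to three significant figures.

Q̄_A / Q̄_B ≈ 1.06

— Configuration A (φ=+51.7°):
cos H₀ = −tan(+51.7°) tan(+5.500°) = -0.1219, H₀ = 1.6930 rad.
Bracket: H₀ sin φ sin δ + cos φ cos δ sin H₀ = 1.6930×0.78478×0.09585 + 0.61978×0.99540×0.99254 = 0.127349 + 0.612327 = 0.739676.
Q̄ = (S₀/π) × [bracket] = (1361/π) × 0.739676 = 320.44 W/m².
— Configuration B (φ=+51.7°):
Solar longitude: λ_s = 360° × (89 − 80)/365.25 = 8.871°.
sin δ = sin 23.44° × sin 8.871° = 0.06134, so δ = +3.517°.
cos H₀ = −tan(+51.7°) tan(+3.517°) = -0.0778, H₀ = 1.6487 rad.
Bracket: H₀ sin φ sin δ + cos φ cos δ sin H₀ = 1.6487×0.78478×0.06134 + 0.61978×0.99812×0.99697 = 0.079366 + 0.616740 = 0.696106.
Q̄ = (S₀/π) × [bracket] = (1361/π) × 0.696106 = 301.57 W/m².
Ratio Q̄_A / Q̄_B = 320.44 / 301.57 = 1.063.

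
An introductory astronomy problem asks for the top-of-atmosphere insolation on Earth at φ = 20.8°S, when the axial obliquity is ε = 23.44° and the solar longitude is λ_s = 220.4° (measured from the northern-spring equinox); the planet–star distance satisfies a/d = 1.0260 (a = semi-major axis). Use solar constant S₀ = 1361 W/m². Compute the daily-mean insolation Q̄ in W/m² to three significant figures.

Solar declination: sin δ = sin ε · sin λ_s = sin 23.44° × sin 220.4° = -0.25781, so δ = -14.940°.
cos H₀ = −tan(-20.8°) tan(-14.940°) = -0.1014, H₀ = 1.6723 rad.
Bracket: H₀ sin φ sin δ + cos φ cos δ sin H₀ = 1.6723×-0.35511×-0.25781 + 0.93483×0.96619×0.99485 = 0.153101 + 0.898572 = 1.051673.
Inverse-square distance factor (a/d)² = 1.0260² = 1.052676.
Q̄ = (S₀/π) × 1.052676 × [bracket] = (1361/π) × 1.052676 × 1.051673 = 479.6 W/m².

Q̄ ≈ 480 W/m²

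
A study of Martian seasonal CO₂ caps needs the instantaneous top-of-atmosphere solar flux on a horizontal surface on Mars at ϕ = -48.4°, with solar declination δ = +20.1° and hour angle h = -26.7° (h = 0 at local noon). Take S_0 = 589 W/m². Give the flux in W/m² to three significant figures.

177 W/m²

cos θ_z = sin ϕ sin δ + cos ϕ cos δ cos h = -0.256988 + 0.557007 = 0.300019.
Flux = S_0 · cos θ_z = 589 × 0.300019 = 176.7 W/m².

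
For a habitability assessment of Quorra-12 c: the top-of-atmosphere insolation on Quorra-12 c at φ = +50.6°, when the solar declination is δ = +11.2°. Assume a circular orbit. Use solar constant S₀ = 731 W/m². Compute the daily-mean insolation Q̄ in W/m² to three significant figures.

cos H₀ = −tan(+50.6°) tan(+11.200°) = -0.2411, H₀ = 1.8142 rad.
Bracket: H₀ sin φ sin δ + cos φ cos δ sin H₀ = 1.8142×0.77273×0.19423 + 0.63473×0.98096×0.97051 = 0.272288 + 0.604283 = 0.876571.
Q̄ = (S₀/π) × [bracket] = (731/π) × 0.876571 = 204.0 W/m².

Q̄ ≈ 204 W/m²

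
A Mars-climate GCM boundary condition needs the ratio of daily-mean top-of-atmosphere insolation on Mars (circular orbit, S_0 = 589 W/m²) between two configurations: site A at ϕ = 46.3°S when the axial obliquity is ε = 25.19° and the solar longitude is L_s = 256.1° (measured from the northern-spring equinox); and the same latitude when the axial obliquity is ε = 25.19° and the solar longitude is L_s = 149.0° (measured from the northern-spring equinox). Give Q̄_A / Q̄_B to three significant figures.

— Configuration A (ϕ=-46.3°):
Solar declination: sin δ = sin ε · sin L_s = sin 25.19° × sin 256.1° = -0.41316, so δ = -24.403°.
cos h₀ = −tan(-46.3°) tan(-24.403°) = -0.4748, h₀ = 2.0655 rad.
Bracket: h₀ sin ϕ sin δ + cos ϕ cos δ sin h₀ = 2.0655×-0.72297×-0.41316 + 0.69088×0.91066×0.88012 = 0.616970 + 0.553733 = 1.170703.
Q̄ = (S_0/π) × [bracket] = (589/π) × 1.170703 = 219.49 W/m².
— Configuration B (ϕ=-46.3°):
Solar declination: sin δ = sin ε · sin L_s = sin 25.19° × sin 149.0° = 0.21921, so δ = +12.663°.
cos h₀ = −tan(-46.3°) tan(+12.663°) = 0.2351, h₀ = 1.3335 rad.
Bracket: h₀ sin ϕ sin δ + cos ϕ cos δ sin h₀ = 1.3335×-0.72297×0.21921 + 0.69088×0.97568×0.97197 = -0.211336 + 0.655183 = 0.443847.
Q̄ = (S_0/π) × [bracket] = (589/π) × 0.443847 = 83.214 W/m².
Ratio Q̄_A / Q̄_B = 219.49 / 83.214 = 2.638.

Q̄_A / Q̄_B ≈ 2.64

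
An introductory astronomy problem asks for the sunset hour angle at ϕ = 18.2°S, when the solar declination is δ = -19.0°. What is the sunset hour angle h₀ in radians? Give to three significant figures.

cos h₀ = −tan ϕ · tan δ = −tan(-18.2°) × tan(-19.000°) = -0.1132, so h₀ = 1.6842 rad = 96.50°.

h₀ = 1.68 rad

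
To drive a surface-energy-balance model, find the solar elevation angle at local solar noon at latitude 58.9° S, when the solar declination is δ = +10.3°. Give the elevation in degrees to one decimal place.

At local noon the hour angle is zero, so the zenith angle equals |ϕ − δ| = |-58.9° − (+10.300°)| = 69.200°.
Elevation = 90° − 69.200° = 20.8°.

20.8°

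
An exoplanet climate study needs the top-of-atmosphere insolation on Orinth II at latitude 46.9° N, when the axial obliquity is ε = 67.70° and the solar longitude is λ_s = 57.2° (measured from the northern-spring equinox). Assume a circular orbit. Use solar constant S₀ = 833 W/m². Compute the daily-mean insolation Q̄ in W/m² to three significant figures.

Q̄ ≈ 473 W/m²

Solar declination: sin δ = sin ε · sin λ_s = sin 67.70° × sin 57.2° = 0.77770, so δ = +51.051°.
cos H₀ = −tan(+46.9°) tan(+51.051°) = -1.3220 ≤ −1 ⇒ polar day, H₀ = π.
Bracket: H₀ sin φ sin δ + cos φ cos δ sin H₀ = 3.1416×0.73016×0.77770 + 0.68327×0.62864×0.00000 = 1.783943 + 0.000000 = 1.783943.
Q̄ = (S₀/π) × [bracket] = (833/π) × 1.783943 = 473.0 W/m².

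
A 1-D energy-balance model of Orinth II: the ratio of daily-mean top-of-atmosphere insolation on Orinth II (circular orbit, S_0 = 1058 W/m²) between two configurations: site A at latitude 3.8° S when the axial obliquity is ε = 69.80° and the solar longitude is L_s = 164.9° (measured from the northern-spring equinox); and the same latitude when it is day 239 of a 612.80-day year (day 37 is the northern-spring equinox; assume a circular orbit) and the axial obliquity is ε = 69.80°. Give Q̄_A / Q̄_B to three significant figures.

— Configuration A (ϕ=-3.8°):
Solar declination: sin δ = sin ε · sin L_s = sin 69.80° × sin 164.9° = 0.24448, so δ = +14.151°.
cos h₀ = −tan(-3.8°) tan(+14.151°) = 0.0167, h₀ = 1.5540 rad.
Bracket: h₀ sin ϕ sin δ + cos ϕ cos δ sin h₀ = 1.5540×-0.06627×0.24448 + 0.99780×0.96965×0.99986 = -0.025177 + 0.967381 = 0.942204.
Q̄ = (S_0/π) × [bracket] = (1058/π) × 0.942204 = 317.31 W/m².
— Configuration B (ϕ=-3.8°):
Solar longitude: L_s = 360° × (239 − 37)/612.80 = 118.668°.
sin δ = sin 69.80° × sin 118.668° = 0.82344, so δ = +55.431°.
cos h₀ = −tan(-3.8°) tan(+55.431°) = 0.0964, h₀ = 1.4743 rad.
Bracket: h₀ sin ϕ sin δ + cos ϕ cos δ sin h₀ = 1.4743×-0.06627×0.82344 + 0.99780×0.56740×0.99534 = -0.080452 + 0.563513 = 0.483061.
Q̄ = (S_0/π) × [bracket] = (1058/π) × 0.483061 = 162.68 W/m².
Ratio Q̄_A / Q̄_B = 317.31 / 162.68 = 1.951.

Q̄_A / Q̄_B ≈ 1.95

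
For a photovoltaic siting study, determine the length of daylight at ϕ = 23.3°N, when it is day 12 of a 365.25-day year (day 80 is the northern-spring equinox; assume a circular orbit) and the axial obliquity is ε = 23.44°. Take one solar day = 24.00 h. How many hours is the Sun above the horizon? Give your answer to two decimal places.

10.70 h

Solar longitude: L_s = 360° × (12 − 80)/365.25 = -67.023°, i.e. -67.023° + 360° = 292.977°.
sin δ = sin 23.44° × sin 292.977° = -0.36623, so δ = -21.483°.
cos h₀ = −tan ϕ · tan δ = −tan(+23.3°) × tan(-21.483°) = 0.1695, so h₀ = 1.4005 rad = 80.24°.
Daylight = 2h₀/(2π) × 24.00 h = (1.4005/π) × 24.00 = 10.70 h.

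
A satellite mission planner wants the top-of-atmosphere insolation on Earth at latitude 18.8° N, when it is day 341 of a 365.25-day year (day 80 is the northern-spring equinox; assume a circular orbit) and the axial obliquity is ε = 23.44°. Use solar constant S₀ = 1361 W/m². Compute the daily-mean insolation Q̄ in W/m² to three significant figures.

Solar longitude: λ_s = 360° × (341 − 80)/365.25 = 257.248°.
sin δ = sin 23.44° × sin 257.248° = -0.38798, so δ = -22.829°.
cos H₀ = −tan(+18.8°) tan(-22.829°) = 0.1433, H₀ = 1.4270 rad.
Bracket: H₀ sin φ sin δ + cos φ cos δ sin H₀ = 1.4270×0.32227×-0.38798 + 0.94665×0.92167×0.98968 = -0.178424 + 0.863495 = 0.685071.
Q̄ = (S₀/π) × [bracket] = (1361/π) × 0.685071 = 296.8 W/m².

Q̄ ≈ 297 W/m²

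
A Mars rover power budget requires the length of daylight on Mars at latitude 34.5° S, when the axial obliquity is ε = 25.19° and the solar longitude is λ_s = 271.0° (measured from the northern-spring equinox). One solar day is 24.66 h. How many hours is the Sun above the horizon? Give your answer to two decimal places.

14.91 h

Solar declination: sin δ = sin ε · sin λ_s = sin 25.19° × sin 271.0° = -0.42556, so δ = -25.186°.
cos H₀ = −tan φ · tan δ = −tan(-34.5°) × tan(-25.186°) = -0.3232, so H₀ = 1.8999 rad = 108.86°.
Daylight = 2H₀/(2π) × 24.66 h = (1.8999/π) × 24.66 = 14.91 h.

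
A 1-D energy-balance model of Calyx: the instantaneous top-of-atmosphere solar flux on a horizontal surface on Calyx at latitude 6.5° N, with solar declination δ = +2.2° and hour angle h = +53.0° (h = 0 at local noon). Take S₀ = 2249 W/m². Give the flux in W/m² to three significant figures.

1.35e+03 W/m²

cos θ_z = sin φ sin δ + cos φ cos δ cos h = 0.004346 + 0.597506 = 0.601852.
Flux = S₀ · cos θ_z = 2249 × 0.601852 = 1354 W/m².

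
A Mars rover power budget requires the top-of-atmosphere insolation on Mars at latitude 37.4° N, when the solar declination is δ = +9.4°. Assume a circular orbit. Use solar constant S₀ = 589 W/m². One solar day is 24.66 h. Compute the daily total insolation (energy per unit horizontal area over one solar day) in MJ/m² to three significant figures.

15.7 MJ/m²

cos H₀ = −tan(+37.4°) tan(+9.400°) = -0.1266, H₀ = 1.6977 rad.
Bracket: H₀ sin φ sin δ + cos φ cos δ sin H₀ = 1.6977×0.60738×0.16333 + 0.79441×0.98657×0.99196 = 0.168418 + 0.777440 = 0.945858.
Q̄ = (S₀/π) × [bracket] = (589/π) × 0.945858 = 177.33 W/m².
Daily total = Q̄ × 24.66 h × 3600 s/h = 177.33 × 24.66 × 3600 / 10⁶ = 15.74 MJ/m².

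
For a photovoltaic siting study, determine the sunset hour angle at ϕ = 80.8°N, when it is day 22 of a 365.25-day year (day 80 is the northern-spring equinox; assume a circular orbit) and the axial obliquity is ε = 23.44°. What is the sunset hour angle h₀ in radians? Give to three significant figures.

h₀ = 0.00 rad

Solar longitude: L_s = 360° × (22 − 80)/365.25 = -57.166°, i.e. -57.166° + 360° = 302.834°.
sin δ = sin 23.44° × sin 302.834° = -0.33424, so δ = -19.526°.
cos h₀ = −tan ϕ · tan δ = 2.1896 ≥ 1, so the Sun never rises (polar night) and h₀ = 0.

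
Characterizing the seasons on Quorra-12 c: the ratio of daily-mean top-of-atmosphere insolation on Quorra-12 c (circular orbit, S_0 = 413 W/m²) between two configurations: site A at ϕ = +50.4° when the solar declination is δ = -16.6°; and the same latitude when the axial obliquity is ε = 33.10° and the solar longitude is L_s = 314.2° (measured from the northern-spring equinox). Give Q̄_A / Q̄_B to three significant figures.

— Configuration A (ϕ=+50.4°):
cos h₀ = −tan(+50.4°) tan(-16.600°) = 0.3604, h₀ = 1.2021 rad.
Bracket: h₀ sin ϕ sin δ + cos ϕ cos δ sin h₀ = 1.2021×0.77051×-0.28569 + 0.63742×0.95832×0.93281 = -0.264615 + 0.569809 = 0.305194.
Q̄ = (S_0/π) × [bracket] = (413/π) × 0.305194 = 40.121 W/m².
— Configuration B (ϕ=+50.4°):
Solar declination: sin δ = sin ε · sin L_s = sin 33.10° × sin 314.2° = -0.39151, so δ = -23.048°.
cos h₀ = −tan(+50.4°) tan(-23.048°) = 0.5143, h₀ = 1.0306 rad.
Bracket: h₀ sin ϕ sin δ + cos ϕ cos δ sin h₀ = 1.0306×0.77051×-0.39151 + 0.63742×0.92018×0.85761 = -0.310893 + 0.503024 = 0.192131.
Q̄ = (S_0/π) × [bracket] = (413/π) × 0.192131 = 25.258 W/m².
Ratio Q̄_A / Q̄_B = 40.121 / 25.258 = 1.588.

Q̄_A / Q̄_B ≈ 1.59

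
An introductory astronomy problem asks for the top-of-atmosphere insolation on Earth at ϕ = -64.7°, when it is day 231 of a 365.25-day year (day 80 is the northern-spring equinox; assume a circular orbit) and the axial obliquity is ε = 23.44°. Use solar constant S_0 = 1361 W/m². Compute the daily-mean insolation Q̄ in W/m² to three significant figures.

Q̄ ≈ 72.8 W/m²

Solar longitude: L_s = 360° × (231 − 80)/365.25 = 148.830°.
sin δ = sin 23.44° × sin 148.830° = 0.20589, so δ = +11.882°.
cos h₀ = −tan(-64.7°) tan(+11.882°) = 0.4451, h₀ = 1.1095 rad.
Bracket: h₀ sin ϕ sin δ + cos ϕ cos δ sin h₀ = 1.1095×-0.90408×0.20589 + 0.42736×0.97858×0.89548 = -0.206523 + 0.374495 = 0.167972.
Q̄ = (S_0/π) × [bracket] = (1361/π) × 0.167972 = 72.77 W/m².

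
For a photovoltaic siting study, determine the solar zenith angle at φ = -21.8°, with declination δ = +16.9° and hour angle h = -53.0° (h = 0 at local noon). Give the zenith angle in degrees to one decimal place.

cos θ_z = sin φ sin δ + cos φ cos δ cos h = -0.107957 + 0.534645 = 0.426688.
θ_z = arccos(0.426688) = 64.7°.

θ_z = 64.7°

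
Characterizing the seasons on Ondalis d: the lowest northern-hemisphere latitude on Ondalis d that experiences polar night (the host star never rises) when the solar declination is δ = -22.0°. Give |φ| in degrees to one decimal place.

|φ| = 68.0°

Polar night requires cos H₀ = −tan φ tan δ ≥ 1, i.e. tan φ tan δ ≤ −1.
The boundary is |tan φ| · |tan δ| = 1, so |φ| = 90° − |δ| = 90° − 22.0° = 68.0° in the northern hemisphere.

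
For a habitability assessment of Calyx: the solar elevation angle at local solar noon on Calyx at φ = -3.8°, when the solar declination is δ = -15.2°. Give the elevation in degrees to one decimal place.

At local noon the hour angle is zero, so the zenith angle equals |φ − δ| = |-3.8° − (-15.200°)| = 11.400°.
Elevation = 90° − 11.400° = 78.6°.

78.6°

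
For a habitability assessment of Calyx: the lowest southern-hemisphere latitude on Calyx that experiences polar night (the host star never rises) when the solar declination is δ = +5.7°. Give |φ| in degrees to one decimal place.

|φ| = 84.3°

Polar night requires cos H₀ = −tan φ tan δ ≥ 1, i.e. tan φ tan δ ≤ −1.
The boundary is |tan φ| · |tan δ| = 1, so |φ| = 90° − |δ| = 90° − 5.7° = 84.3° in the southern hemisphere.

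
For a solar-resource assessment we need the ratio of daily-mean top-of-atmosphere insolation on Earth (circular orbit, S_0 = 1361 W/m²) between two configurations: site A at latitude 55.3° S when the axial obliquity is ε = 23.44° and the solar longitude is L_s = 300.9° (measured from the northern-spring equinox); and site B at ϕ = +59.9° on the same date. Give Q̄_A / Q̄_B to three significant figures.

— Configuration A (ϕ=-55.3°):
Solar declination: sin δ = sin ε · sin L_s = sin 23.44° × sin 300.9° = -0.34133, so δ = -19.958°.
cos h₀ = −tan(-55.3°) tan(-19.958°) = -0.5244, h₀ = 2.1228 rad.
Bracket: h₀ sin ϕ sin δ + cos ϕ cos δ sin h₀ = 2.1228×-0.82214×-0.34133 + 0.56928×0.93994×0.85145 = 0.595702 + 0.455602 = 1.051304.
Q̄ = (S_0/π) × [bracket] = (1361/π) × 1.051304 = 455.45 W/m².
— Configuration B (ϕ=+59.9°):
cos h₀ = −tan(+59.9°) tan(-19.958°) = 0.6264, h₀ = 0.8938 rad.
Bracket: h₀ sin ϕ sin δ + cos ϕ cos δ sin h₀ = 0.8938×0.86515×-0.34133 + 0.50151×0.93994×0.77947 = -0.263941 + 0.367434 = 0.103493.
Q̄ = (S_0/π) × [bracket] = (1361/π) × 0.103493 = 44.835 W/m².
Ratio Q̄_A / Q̄_B = 455.45 / 44.835 = 10.16.

Q̄_A / Q̄_B ≈ 10.2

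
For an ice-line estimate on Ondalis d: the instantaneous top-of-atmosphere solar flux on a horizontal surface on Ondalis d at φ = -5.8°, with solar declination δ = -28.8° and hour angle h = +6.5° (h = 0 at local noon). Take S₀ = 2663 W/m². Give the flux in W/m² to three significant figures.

2.44e+03 W/m²

cos θ_z = sin φ sin δ + cos φ cos δ cos h = 0.048684 + 0.866216 = 0.914900.
Flux = S₀ · cos θ_z = 2663 × 0.914900 = 2436 W/m².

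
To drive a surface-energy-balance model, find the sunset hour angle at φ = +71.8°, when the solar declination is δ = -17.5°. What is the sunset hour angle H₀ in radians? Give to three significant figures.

H₀ = 0.287 rad

cos H₀ = −tan φ · tan δ = −tan(+71.8°) × tan(-17.500°) = 0.9590, so H₀ = 0.2874 rad = 16.47°.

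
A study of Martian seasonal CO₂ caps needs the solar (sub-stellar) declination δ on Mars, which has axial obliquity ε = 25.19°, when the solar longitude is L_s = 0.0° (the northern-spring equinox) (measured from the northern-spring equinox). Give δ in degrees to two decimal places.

sin δ = sin ε · sin L_s = sin 25.19° × sin 0.0° = 0.000000.
δ = arcsin(0.000000) = +0.00°.

δ = +0.00°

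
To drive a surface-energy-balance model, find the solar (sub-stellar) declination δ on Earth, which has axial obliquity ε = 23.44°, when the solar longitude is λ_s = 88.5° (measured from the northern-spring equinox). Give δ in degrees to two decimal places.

sin δ = sin ε · sin λ_s = sin 23.44° × sin 88.5° = 0.397652.
δ = arcsin(0.397652) = +23.43°.

δ = +23.43°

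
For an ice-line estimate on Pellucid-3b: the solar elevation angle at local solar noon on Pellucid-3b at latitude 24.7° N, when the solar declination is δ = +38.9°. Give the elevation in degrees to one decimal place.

75.8°

At local noon the hour angle is zero, so the zenith angle equals |φ − δ| = |+24.7° − (+38.900°)| = 14.200°.
Elevation = 90° − 14.200° = 75.8°.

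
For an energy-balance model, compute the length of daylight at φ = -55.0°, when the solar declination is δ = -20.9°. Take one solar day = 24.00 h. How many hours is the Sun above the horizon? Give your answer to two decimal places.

cos H₀ = −tan φ · tan δ = −tan(-55.0°) × tan(-20.900°) = -0.5454, so H₀ = 2.1476 rad = 123.05°.
Daylight = 2H₀/(2π) × 24.00 h = (2.1476/π) × 24.00 = 16.41 h.

16.41 h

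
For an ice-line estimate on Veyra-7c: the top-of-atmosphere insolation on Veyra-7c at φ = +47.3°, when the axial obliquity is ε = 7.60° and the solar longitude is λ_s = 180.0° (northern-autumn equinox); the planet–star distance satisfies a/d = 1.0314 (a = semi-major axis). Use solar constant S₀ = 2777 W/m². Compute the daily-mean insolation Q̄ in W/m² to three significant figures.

Solar declination: sin δ = sin ε · sin λ_s = sin 7.60° × sin 180.0° = 0.00000, so δ = +0.000°.
cos H₀ = −tan(+47.3°) tan(+0.000°) = -0.0000, H₀ = 1.5708 rad.
Bracket: H₀ sin φ sin δ + cos φ cos δ sin H₀ = 1.5708×0.73491×0.00000 + 0.67816×1.00000×1.00000 = 0.000000 + 0.678160 = 0.678160.
Inverse-square distance factor (a/d)² = 1.0314² = 1.063786.
Q̄ = (S₀/π) × 1.063786 × [bracket] = (2777/π) × 1.063786 × 0.678160 = 637.7 W/m².

Q̄ ≈ 638 W/m²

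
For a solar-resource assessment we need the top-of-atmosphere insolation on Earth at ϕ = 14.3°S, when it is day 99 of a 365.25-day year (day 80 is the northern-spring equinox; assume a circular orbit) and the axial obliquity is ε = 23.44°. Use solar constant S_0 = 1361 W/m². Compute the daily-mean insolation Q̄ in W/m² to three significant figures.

Solar longitude: L_s = 360° × (99 − 80)/365.25 = 18.727°.
sin δ = sin 23.44° × sin 18.727° = 0.12771, so δ = +7.337°.
cos h₀ = −tan(-14.3°) tan(+7.337°) = 0.0328, h₀ = 1.5380 rad.
Bracket: h₀ sin ϕ sin δ + cos ϕ cos δ sin h₀ = 1.5380×-0.24700×0.12771 + 0.96902×0.99181×0.99946 = -0.048515 + 0.960565 = 0.912050.
Q̄ = (S_0/π) × [bracket] = (1361/π) × 0.912050 = 395.1 W/m².

Q̄ ≈ 395 W/m²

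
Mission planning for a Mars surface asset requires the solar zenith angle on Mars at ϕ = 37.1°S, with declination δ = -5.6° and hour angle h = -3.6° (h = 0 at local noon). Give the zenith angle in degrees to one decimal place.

θ_z = 31.7°

cos θ_z = sin ϕ sin δ + cos ϕ cos δ cos h = 0.058863 + 0.792211 = 0.851074.
θ_z = arccos(0.851074) = 31.7°.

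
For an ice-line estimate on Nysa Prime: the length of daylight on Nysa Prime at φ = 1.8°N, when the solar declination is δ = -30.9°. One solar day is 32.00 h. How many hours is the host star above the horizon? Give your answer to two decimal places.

cos H₀ = −tan φ · tan δ = −tan(+1.8°) × tan(-30.900°) = 0.0188, so H₀ = 1.5520 rad = 88.92°.
Daylight = 2H₀/(2π) × 32.00 h = (1.5520/π) × 32.00 = 15.81 h.

15.81 h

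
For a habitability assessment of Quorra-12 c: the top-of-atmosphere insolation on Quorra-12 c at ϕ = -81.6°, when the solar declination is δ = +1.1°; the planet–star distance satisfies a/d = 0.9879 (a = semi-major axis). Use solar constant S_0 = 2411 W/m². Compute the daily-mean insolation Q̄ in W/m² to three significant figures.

cos h₀ = −tan(-81.6°) tan(+1.100°) = 0.1300, h₀ = 1.4404 rad.
Bracket: h₀ sin ϕ sin δ + cos ϕ cos δ sin h₀ = 1.4404×-0.98927×0.01920 + 0.14608×0.99982×0.99151 = -0.027359 + 0.144814 = 0.117455.
Inverse-square distance factor (a/d)² = 0.9879² = 0.975946.
Q̄ = (S_0/π) × 0.975946 × [bracket] = (2411/π) × 0.975946 × 0.117455 = 87.97 W/m².

Q̄ ≈ 88.0 W/m²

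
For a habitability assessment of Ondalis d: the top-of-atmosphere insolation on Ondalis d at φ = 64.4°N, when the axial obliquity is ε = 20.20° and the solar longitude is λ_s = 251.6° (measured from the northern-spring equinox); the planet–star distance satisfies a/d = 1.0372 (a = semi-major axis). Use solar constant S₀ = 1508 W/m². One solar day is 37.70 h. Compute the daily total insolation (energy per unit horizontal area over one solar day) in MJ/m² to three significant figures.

3.97 MJ/m²

Solar declination: sin δ = sin ε · sin λ_s = sin 20.20° × sin 251.6° = -0.32765, so δ = -19.126°.
cos H₀ = −tan(+64.4°) tan(-19.126°) = 0.7238, H₀ = 0.7615 rad.
Bracket: H₀ sin φ sin δ + cos φ cos δ sin H₀ = 0.7615×0.90183×-0.32765 + 0.43209×0.94480×0.69001 = -0.225012 + 0.281689 = 0.056677.
Inverse-square distance factor (a/d)² = 1.0372² = 1.075784.
Q̄ = (S₀/π) × 1.075784 × [bracket] = (1508/π) × 1.075784 × 0.056677 = 29.267 W/m².
Daily total = Q̄ × 37.70 h × 3600 s/h = 29.267 × 37.70 × 3600 / 10⁶ = 3.972 MJ/m².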